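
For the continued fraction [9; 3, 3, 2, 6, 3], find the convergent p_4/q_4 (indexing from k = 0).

1377/148

Using pₖ = aₖpₖ₋₁ + pₖ₋₂, qₖ = aₖqₖ₋₁ + qₖ₋₂ (with p₋₁=1, p₋₂=0, q₋₁=0, q₋₂=1):
  k=0: a=9, p=9, q=1
  k=1: a=3, p=28, q=3
  k=2: a=3, p=93, q=10
  k=3: a=2, p=214, q=23
  k=4: a=6, p=1377, q=148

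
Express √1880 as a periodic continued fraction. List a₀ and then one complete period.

a₀ = ⌊√1880⌋ = 43.
With m₀=0, d₀=1 and mₖ₊₁ = dₖaₖ − mₖ, dₖ₊₁ = (n − mₖ₊₁²)/dₖ, aₖ₊₁ = ⌊(a₀+mₖ₊₁)/dₖ₊₁⌋:
  k=1: m=43, d=31, a=2
  k=2: m=19, d=49, a=1
  k=3: m=30, d=20, a=3
  k=4: m=30, d=49, a=1
  k=5: m=19, d=31, a=2
  k=6: m=43, d=1, a=86
d=1 and a=2a₀=86 at k=6, so the next step gives (m, d) = (43, 31) again — its k=1 value — and the period has length 6.

[43; 2, 1, 3, 1, 2, 86]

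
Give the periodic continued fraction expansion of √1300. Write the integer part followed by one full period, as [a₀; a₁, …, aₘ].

a₀ = ⌊√1300⌋ = 36.

[36; 18, 72]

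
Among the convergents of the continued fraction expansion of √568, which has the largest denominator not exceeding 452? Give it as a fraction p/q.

√568 = [23; 1, 4, 1, 46, …] (period length 4).
Convergents:
  p_0/q_0 = 23/1
  p_1/q_1 = 24/1
  p_2/q_2 = 119/5
  p_3/q_3 = 143/6
  p_4/q_4 = 6697/281
  p_5/q_5 = 6840/287
  p_6/q_6 = 34057/1429
q_5 = 287 ≤ 452 < 1429 = q_6, so the answer is 6840/287.

6840/287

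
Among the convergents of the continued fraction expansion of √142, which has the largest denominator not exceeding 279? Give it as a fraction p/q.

√142 = [11; 1, 10, 1, 22, …] (period length 4).
Convergents:
  p_0/q_0 = 11/1
  p_1/q_1 = 12/1
  p_2/q_2 = 131/11
  p_3/q_3 = 143/12
  p_4/q_4 = 3277/275
  p_5/q_5 = 3420/287
q_4 = 275 ≤ 279 < 287 = q_5, so the answer is 3277/275.

3277/275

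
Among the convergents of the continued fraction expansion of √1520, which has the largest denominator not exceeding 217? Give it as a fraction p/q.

√1520 = [38; 1, 76, …] (period length 2).
Convergents:
  p_0/q_0 = 38/1
  p_1/q_1 = 39/1
  p_2/q_2 = 3002/77
  p_3/q_3 = 3041/78
  p_4/q_4 = 234118/6005
q_3 = 78 ≤ 217 < 6005 = q_4, so the answer is 3041/78.

3041/78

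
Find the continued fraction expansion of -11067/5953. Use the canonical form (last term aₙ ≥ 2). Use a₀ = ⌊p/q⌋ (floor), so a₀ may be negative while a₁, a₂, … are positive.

[-2; 7, 10, 2, 19, 2]

-11067 = -2×5953 + 839
5953 = 7×839 + 80
839 = 10×80 + 39
80 = 2×39 + 2
39 = 19×2 + 1
2 = 2×1 + 0  (stop)
So -11067/5953 = [-2; 7, 10, 2, 19, 2].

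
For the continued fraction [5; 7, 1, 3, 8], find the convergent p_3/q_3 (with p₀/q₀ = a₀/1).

Using pₖ = aₖpₖ₋₁ + pₖ₋₂, qₖ = aₖqₖ₋₁ + qₖ₋₂ (with p₋₁=1, p₋₂=0, q₋₁=0, q₋₂=1):
  k=0: a=5, p=5, q=1
  k=1: a=7, p=36, q=7
  k=2: a=1, p=41, q=8
  k=3: a=3, p=159, q=31

159/31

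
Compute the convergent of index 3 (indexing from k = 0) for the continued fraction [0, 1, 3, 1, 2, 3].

4/5

Using pₖ = aₖpₖ₋₁ + pₖ₋₂, qₖ = aₖqₖ₋₁ + qₖ₋₂ (with p₋₁=1, p₋₂=0, q₋₁=0, q₋₂=1):
  k=0: a=0, p=0, q=1
  k=1: a=1, p=1, q=1
  k=2: a=3, p=3, q=4
  k=3: a=1, p=4, q=5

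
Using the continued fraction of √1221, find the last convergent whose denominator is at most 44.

1223/35

√1221 = [34; 1, 16, 2, 16, 1, 68, …] (period length 6).
Convergents:
  p_0/q_0 = 34/1
  p_1/q_1 = 35/1
  p_2/q_2 = 594/17
  p_3/q_3 = 1223/35
  p_4/q_4 = 20162/577
q_3 = 35 ≤ 44 < 577 = q_4, so the answer is 1223/35.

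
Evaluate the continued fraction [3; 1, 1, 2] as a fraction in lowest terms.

Using pₖ = aₖpₖ₋₁ + pₖ₋₂ and qₖ = aₖqₖ₋₁ + qₖ₋₂:
  k=0: a=3, p=3, q=1
  k=1: a=1, p=4, q=1
  k=2: a=1, p=7, q=2
  k=3: a=2, p=18, q=5

18/5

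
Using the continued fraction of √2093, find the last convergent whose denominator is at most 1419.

50187/1097

√2093 = [45; 1, 2, 1, 90, …] (period length 4).
Convergents:
  p_0/q_0 = 45/1
  p_1/q_1 = 46/1
  p_2/q_2 = 137/3
  p_3/q_3 = 183/4
  p_4/q_4 = 16607/363
  p_5/q_5 = 16790/367
  p_6/q_6 = 50187/1097
  p_7/q_7 = 66977/1464
q_6 = 1097 ≤ 1419 < 1464 = q_7, so the answer is 50187/1097.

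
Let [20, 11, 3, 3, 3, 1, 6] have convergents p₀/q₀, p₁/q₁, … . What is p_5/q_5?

9763/486

Using pₖ = aₖpₖ₋₁ + pₖ₋₂, qₖ = aₖqₖ₋₁ + qₖ₋₂ (with p₋₁=1, p₋₂=0, q₋₁=0, q₋₂=1):
  k=0: a=20, p=20, q=1
  k=1: a=11, p=221, q=11
  k=2: a=3, p=683, q=34
  k=3: a=3, p=2270, q=113
  k=4: a=3, p=7493, q=373
  k=5: a=1, p=9763, q=486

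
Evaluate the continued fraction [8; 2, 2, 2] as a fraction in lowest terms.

101/12

Fold from the inside: start with 2/1.
  2 + 1/2 = 5/2
  2 + 2/5 = 12/5
  8 + 5/12 = 101/12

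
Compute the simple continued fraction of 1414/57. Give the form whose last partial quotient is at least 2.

1414 = 24·57 + 46
57 = 1·46 + 11
46 = 4·11 + 2
11 = 5·2 + 1
2 = 2·1 + 0  (stop)
So 1414/57 = [24; 1, 4, 5, 2].

[24; 1, 4, 5, 2]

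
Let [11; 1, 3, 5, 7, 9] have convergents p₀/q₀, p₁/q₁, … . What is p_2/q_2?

47/4

Using pₖ = aₖpₖ₋₁ + pₖ₋₂, qₖ = aₖqₖ₋₁ + qₖ₋₂ (with p₋₁=1, p₋₂=0, q₋₁=0, q₋₂=1):
  k=0: a=11, p=11, q=1
  k=1: a=1, p=12, q=1
  k=2: a=3, p=47, q=4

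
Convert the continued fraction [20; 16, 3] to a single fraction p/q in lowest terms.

983/49

Using pₖ = aₖpₖ₋₁ + pₖ₋₂ and qₖ = aₖqₖ₋₁ + qₖ₋₂:
  k=0: a=20, p=20, q=1
  k=1: a=16, p=321, q=16
  k=2: a=3, p=983, q=49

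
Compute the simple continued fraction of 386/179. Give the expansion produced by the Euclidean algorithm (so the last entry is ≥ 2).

386 = 2·179 + 28
179 = 6·28 + 11
28 = 2·11 + 6
11 = 1·6 + 5
6 = 1·5 + 1
5 = 5·1 + 0  (stop)
So 386/179 = [2; 6, 2, 1, 1, 5].

[2; 6, 2, 1, 1, 5]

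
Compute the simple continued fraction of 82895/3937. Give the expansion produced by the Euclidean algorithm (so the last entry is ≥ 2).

[21; 18, 16, 1, 3, 3]

82895 = 21×3937 + 218
3937 = 18×218 + 13
218 = 16×13 + 10
13 = 1×10 + 3
10 = 3×3 + 1
3 = 3×1 + 0  (stop)
So 82895/3937 = [21; 18, 16, 1, 3, 3].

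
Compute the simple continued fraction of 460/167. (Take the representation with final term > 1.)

460 = 2×167 + 126
167 = 1×126 + 41
126 = 3×41 + 3
41 = 13×3 + 2
3 = 1×2 + 1
2 = 2×1 + 0  (stop)
So 460/167 = [2; 1, 3, 13, 1, 2].

[2; 1, 3, 13, 1, 2]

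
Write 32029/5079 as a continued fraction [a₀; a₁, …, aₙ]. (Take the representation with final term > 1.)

[6; 3, 3, 1, 3, 10, 10]

32029 = 6×5079 + 1555
5079 = 3×1555 + 414
1555 = 3×414 + 313
414 = 1×313 + 101
313 = 3×101 + 10
101 = 10×10 + 1
10 = 10×1 + 0  (stop)
So 32029/5079 = [6; 3, 3, 1, 3, 10, 10].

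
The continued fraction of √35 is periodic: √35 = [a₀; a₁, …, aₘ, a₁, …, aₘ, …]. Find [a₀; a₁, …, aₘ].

[5; 1, 10]

a₀ = ⌊√35⌋ = 5.
With m₀=0, d₀=1 and mₖ₊₁ = dₖaₖ − mₖ, dₖ₊₁ = (n − mₖ₊₁²)/dₖ, aₖ₊₁ = ⌊(a₀+mₖ₊₁)/dₖ₊₁⌋:
  k=1: m=5, d=10, a=1
  k=2: m=5, d=1, a=10
d=1 and a=2a₀=10 at k=2, so the next step gives (m, d) = (5, 10) again — its k=1 value — and the period has length 2.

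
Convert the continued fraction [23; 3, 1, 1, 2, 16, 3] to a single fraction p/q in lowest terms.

Using pₖ = aₖpₖ₋₁ + pₖ₋₂ and qₖ = aₖqₖ₋₁ + qₖ₋₂:
  k=0: a=23, p=23, q=1
  k=1: a=3, p=70, q=3
  k=2: a=1, p=93, q=4
  k=3: a=1, p=163, q=7
  k=4: a=2, p=419, q=18
  k=5: a=16, p=6867, q=295
  k=6: a=3, p=21020, q=903

21020/903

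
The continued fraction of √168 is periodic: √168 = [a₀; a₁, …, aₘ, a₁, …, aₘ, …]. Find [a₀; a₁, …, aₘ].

[12; 1, 24]

a₀ = ⌊√168⌋ = 12.
With m₀=0, d₀=1 and mₖ₊₁ = dₖaₖ − mₖ, dₖ₊₁ = (n − mₖ₊₁²)/dₖ, aₖ₊₁ = ⌊(a₀+mₖ₊₁)/dₖ₊₁⌋:
  k=1: m=12, d=24, a=1
  k=2: m=12, d=1, a=24
d=1 and a=2a₀=24 at k=2, so the next step gives (m, d) = (12, 24) again — its k=1 value — and the period has length 2.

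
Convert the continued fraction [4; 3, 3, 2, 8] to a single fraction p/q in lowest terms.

Using pₖ = aₖpₖ₋₁ + pₖ₋₂ and qₖ = aₖqₖ₋₁ + qₖ₋₂:
  k=0: a=4, p=4, q=1
  k=1: a=3, p=13, q=3
  k=2: a=3, p=43, q=10
  k=3: a=2, p=99, q=23
  k=4: a=8, p=835, q=194

835/194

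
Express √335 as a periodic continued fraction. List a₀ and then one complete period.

[18; 3, 3, 3, 36]

a₀ = ⌊√335⌋ = 18.
With m₀=0, d₀=1 and mₖ₊₁ = dₖaₖ − mₖ, dₖ₊₁ = (n − mₖ₊₁²)/dₖ, aₖ₊₁ = ⌊(a₀+mₖ₊₁)/dₖ₊₁⌋:
  k=1: m=18, d=11, a=3
  k=2: m=15, d=10, a=3
  k=3: m=15, d=11, a=3
  k=4: m=18, d=1, a=36
d=1 and a=2a₀=36 at k=4, so the next step gives (m, d) = (18, 11) again — its k=1 value — and the period has length 4.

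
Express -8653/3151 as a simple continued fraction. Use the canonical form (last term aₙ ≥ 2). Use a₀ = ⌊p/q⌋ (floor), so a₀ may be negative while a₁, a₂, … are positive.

-8653 = -3×3151 + 800
3151 = 3×800 + 751
800 = 1×751 + 49
751 = 15×49 + 16
49 = 3×16 + 1
16 = 16×1 + 0  (stop)
So -8653/3151 = [-3; 3, 1, 15, 3, 16].

[-3; 3, 1, 15, 3, 16]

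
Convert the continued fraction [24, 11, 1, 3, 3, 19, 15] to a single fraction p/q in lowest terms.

Fold from the inside: start with 15/1.
  19 + 1/15 = 286/15
  3 + 15/286 = 873/286
  3 + 286/873 = 2905/873
  1 + 873/2905 = 3778/2905
  11 + 2905/3778 = 44463/3778
  24 + 3778/44463 = 1070890/44463

1070890/44463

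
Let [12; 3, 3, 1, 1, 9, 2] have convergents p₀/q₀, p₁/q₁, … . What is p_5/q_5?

Using pₖ = aₖpₖ₋₁ + pₖ₋₂, qₖ = aₖqₖ₋₁ + qₖ₋₂ (with p₋₁=1, p₋₂=0, q₋₁=0, q₋₂=1):
  k=0: a=12, p=12, q=1
  k=1: a=3, p=37, q=3
  k=2: a=3, p=123, q=10
  k=3: a=1, p=160, q=13
  k=4: a=1, p=283, q=23
  k=5: a=9, p=2707, q=220

2707/220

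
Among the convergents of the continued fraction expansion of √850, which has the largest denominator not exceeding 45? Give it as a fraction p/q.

√850 = [29; 6, 2, 6, 58, …] (period length 4).
Convergents:
  p_0/q_0 = 29/1
  p_1/q_1 = 175/6
  p_2/q_2 = 379/13
  p_3/q_3 = 2449/84
q_2 = 13 ≤ 45 < 84 = q_3, so the answer is 379/13.

379/13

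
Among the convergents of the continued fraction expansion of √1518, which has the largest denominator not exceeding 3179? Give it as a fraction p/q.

78975/2027

√1518 = [38; 1, 24, 1, 76, …] (period length 4).
Convergents:
  p_0/q_0 = 38/1
  p_1/q_1 = 39/1
  p_2/q_2 = 974/25
  p_3/q_3 = 1013/26
  p_4/q_4 = 77962/2001
  p_5/q_5 = 78975/2027
  p_6/q_6 = 1973362/50649
q_5 = 2027 ≤ 3179 < 50649 = q_6, so the answer is 78975/2027.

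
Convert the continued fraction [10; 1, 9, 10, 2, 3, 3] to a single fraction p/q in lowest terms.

26413/2423

Using pₖ = aₖpₖ₋₁ + pₖ₋₂ and qₖ = aₖqₖ₋₁ + qₖ₋₂:
  k=0: a=10, p=10, q=1
  k=1: a=1, p=11, q=1
  k=2: a=9, p=109, q=10
  k=3: a=10, p=1101, q=101
  k=4: a=2, p=2311, q=212
  k=5: a=3, p=8034, q=737
  k=6: a=3, p=26413, q=2423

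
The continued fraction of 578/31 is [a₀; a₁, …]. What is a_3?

1

578 = 18·31 + 20   →  a_0 = 18
31 = 1·20 + 11   →  a_1 = 1
20 = 1·11 + 9   →  a_2 = 1
11 = 1·9 + 2   →  a_3 = 1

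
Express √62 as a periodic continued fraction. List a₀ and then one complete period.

[7; 1, 6, 1, 14]

a₀ = ⌊√62⌋ = 7.
With m₀=0, d₀=1 and mₖ₊₁ = dₖaₖ − mₖ, dₖ₊₁ = (n − mₖ₊₁²)/dₖ, aₖ₊₁ = ⌊(a₀+mₖ₊₁)/dₖ₊₁⌋:
  k=1: m=7, d=13, a=1
  k=2: m=6, d=2, a=6
  k=3: m=6, d=13, a=1
  k=4: m=7, d=1, a=14
d=1 and a=2a₀=14 at k=4, so the next step gives (m, d) = (7, 13) again — its k=1 value — and the period has length 4.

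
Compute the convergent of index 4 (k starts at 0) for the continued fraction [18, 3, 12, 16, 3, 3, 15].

33387/1822

Using pₖ = aₖpₖ₋₁ + pₖ₋₂, qₖ = aₖqₖ₋₁ + qₖ₋₂ (with p₋₁=1, p₋₂=0, q₋₁=0, q₋₂=1):
  k=0: a=18, p=18, q=1
  k=1: a=3, p=55, q=3
  k=2: a=12, p=678, q=37
  k=3: a=16, p=10903, q=595
  k=4: a=3, p=33387, q=1822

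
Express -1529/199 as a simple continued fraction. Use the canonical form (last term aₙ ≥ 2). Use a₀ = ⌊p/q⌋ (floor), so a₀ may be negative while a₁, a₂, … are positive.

[-8; 3, 6, 3, 3]

-1529 = -8×199 + 63
199 = 3×63 + 10
63 = 6×10 + 3
10 = 3×3 + 1
3 = 3×1 + 0  (stop)
So -1529/199 = [-8; 3, 6, 3, 3].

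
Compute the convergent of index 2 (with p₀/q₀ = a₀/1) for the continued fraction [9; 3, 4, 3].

Using pₖ = aₖpₖ₋₁ + pₖ₋₂, qₖ = aₖqₖ₋₁ + qₖ₋₂ (with p₋₁=1, p₋₂=0, q₋₁=0, q₋₂=1):
  k=0: a=9, p=9, q=1
  k=1: a=3, p=28, q=3
  k=2: a=4, p=121, q=13

121/13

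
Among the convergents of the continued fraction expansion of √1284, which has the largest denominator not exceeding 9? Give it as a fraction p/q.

√1284 = [35; 1, 4, 1, 70, …] (period length 4).
Convergents:
  p_0/q_0 = 35/1
  p_1/q_1 = 36/1
  p_2/q_2 = 179/5
  p_3/q_3 = 215/6
  p_4/q_4 = 15229/425
q_3 = 6 ≤ 9 < 425 = q_4, so the answer is 215/6.

215/6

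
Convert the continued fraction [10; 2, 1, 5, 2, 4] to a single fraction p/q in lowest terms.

Fold from the inside: start with 4/1.
  2 + 1/4 = 9/4
  5 + 4/9 = 49/9
  1 + 9/49 = 58/49
  2 + 49/58 = 165/58
  10 + 58/165 = 1708/165

1708/165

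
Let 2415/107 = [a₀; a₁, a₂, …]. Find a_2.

2415 = 22·107 + 61   →  a_0 = 22
107 = 1·61 + 46   →  a_1 = 1
61 = 1·46 + 15   →  a_2 = 1

1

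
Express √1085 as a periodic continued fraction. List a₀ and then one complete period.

a₀ = ⌊√1085⌋ = 32.
With m₀=0, d₀=1 and mₖ₊₁ = dₖaₖ − mₖ, dₖ₊₁ = (n − mₖ₊₁²)/dₖ, aₖ₊₁ = ⌊(a₀+mₖ₊₁)/dₖ₊₁⌋:
  k=1: m=32, d=61, a=1
  k=2: m=29, d=4, a=15
  k=3: m=31, d=31, a=2
  k=4: m=31, d=4, a=15
  k=5: m=29, d=61, a=1
  k=6: m=32, d=1, a=64
d=1 and a=2a₀=64 at k=6, so the next step gives (m, d) = (32, 61) again — its k=1 value — and the period has length 6.

[32; 1, 15, 2, 15, 1, 64]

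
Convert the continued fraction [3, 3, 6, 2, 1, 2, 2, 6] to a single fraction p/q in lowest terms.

Fold from the inside: start with 6/1.
  2 + 1/6 = 13/6
  2 + 6/13 = 32/13
  1 + 13/32 = 45/32
  2 + 32/45 = 122/45
  6 + 45/122 = 777/122
  3 + 122/777 = 2453/777
  3 + 777/2453 = 8136/2453

8136/2453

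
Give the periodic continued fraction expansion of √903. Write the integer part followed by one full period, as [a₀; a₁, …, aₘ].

a₀ = ⌊√903⌋ = 30.
With m₀=0, d₀=1 and mₖ₊₁ = dₖaₖ − mₖ, dₖ₊₁ = (n − mₖ₊₁²)/dₖ, aₖ₊₁ = ⌊(a₀+mₖ₊₁)/dₖ₊₁⌋:
  k=1: m=30, d=3, a=20
  k=2: m=30, d=1, a=60
d=1 and a=2a₀=60 at k=2, so the next step gives (m, d) = (30, 3) again — its k=1 value — and the period has length 2.

[30; 20, 60]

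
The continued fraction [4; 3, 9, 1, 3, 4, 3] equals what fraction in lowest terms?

7201/1666

Using pₖ = aₖpₖ₋₁ + pₖ₋₂ and qₖ = aₖqₖ₋₁ + qₖ₋₂:
  k=0: a=4, p=4, q=1
  k=1: a=3, p=13, q=3
  k=2: a=9, p=121, q=28
  k=3: a=1, p=134, q=31
  k=4: a=3, p=523, q=121
  k=5: a=4, p=2226, q=515
  k=6: a=3, p=7201, q=1666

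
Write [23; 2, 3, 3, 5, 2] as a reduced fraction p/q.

6257/267

Using pₖ = aₖpₖ₋₁ + pₖ₋₂ and qₖ = aₖqₖ₋₁ + qₖ₋₂:
  k=0: a=23, p=23, q=1
  k=1: a=2, p=47, q=2
  k=2: a=3, p=164, q=7
  k=3: a=3, p=539, q=23
  k=4: a=5, p=2859, q=122
  k=5: a=2, p=6257, q=267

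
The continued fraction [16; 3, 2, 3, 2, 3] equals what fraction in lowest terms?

3079/189

Using pₖ = aₖpₖ₋₁ + pₖ₋₂ and qₖ = aₖqₖ₋₁ + qₖ₋₂:
  k=0: a=16, p=16, q=1
  k=1: a=3, p=49, q=3
  k=2: a=2, p=114, q=7
  k=3: a=3, p=391, q=24
  k=4: a=2, p=896, q=55
  k=5: a=3, p=3079, q=189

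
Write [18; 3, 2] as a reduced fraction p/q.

128/7

Using pₖ = aₖpₖ₋₁ + pₖ₋₂ and qₖ = aₖqₖ₋₁ + qₖ₋₂:
  k=0: a=18, p=18, q=1
  k=1: a=3, p=55, q=3
  k=2: a=2, p=128, q=7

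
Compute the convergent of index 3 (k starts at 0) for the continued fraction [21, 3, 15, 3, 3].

Using pₖ = aₖpₖ₋₁ + pₖ₋₂, qₖ = aₖqₖ₋₁ + qₖ₋₂ (with p₋₁=1, p₋₂=0, q₋₁=0, q₋₂=1):
  k=0: a=21, p=21, q=1
  k=1: a=3, p=64, q=3
  k=2: a=15, p=981, q=46
  k=3: a=3, p=3007, q=141

3007/141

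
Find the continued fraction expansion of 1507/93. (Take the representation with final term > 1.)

[16; 4, 1, 8, 2]

1507 = 16×93 + 19
93 = 4×19 + 17
19 = 1×17 + 2
17 = 8×2 + 1
2 = 2×1 + 0  (stop)
So 1507/93 = [16; 4, 1, 8, 2].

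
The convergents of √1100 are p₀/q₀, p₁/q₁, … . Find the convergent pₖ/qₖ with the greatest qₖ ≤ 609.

13167/397

√1100 = [33; 6, 66, …] (period length 2).
Convergents:
  p_0/q_0 = 33/1
  p_1/q_1 = 199/6
  p_2/q_2 = 13167/397
  p_3/q_3 = 79201/2388
q_2 = 397 ≤ 609 < 2388 = q_3, so the answer is 13167/397.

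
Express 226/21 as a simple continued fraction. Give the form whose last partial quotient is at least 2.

226 = 10×21 + 16
21 = 1×16 + 5
16 = 3×5 + 1
5 = 5×1 + 0  (stop)
So 226/21 = [10; 1, 3, 5].

[10; 1, 3, 5]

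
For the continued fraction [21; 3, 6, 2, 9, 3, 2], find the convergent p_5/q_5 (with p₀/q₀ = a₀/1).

Using pₖ = aₖpₖ₋₁ + pₖ₋₂, qₖ = aₖqₖ₋₁ + qₖ₋₂ (with p₋₁=1, p₋₂=0, q₋₁=0, q₋₂=1):
  k=0: a=21, p=21, q=1
  k=1: a=3, p=64, q=3
  k=2: a=6, p=405, q=19
  k=3: a=2, p=874, q=41
  k=4: a=9, p=8271, q=388
  k=5: a=3, p=25687, q=1205

25687/1205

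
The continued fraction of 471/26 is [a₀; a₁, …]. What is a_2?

1

471 = 18·26 + 3   →  a_0 = 18
26 = 8·3 + 2   →  a_1 = 8
3 = 1·2 + 1   →  a_2 = 1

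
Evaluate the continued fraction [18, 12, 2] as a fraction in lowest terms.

452/25

Using pₖ = aₖpₖ₋₁ + pₖ₋₂ and qₖ = aₖqₖ₋₁ + qₖ₋₂:
  k=0: a=18, p=18, q=1
  k=1: a=12, p=217, q=12
  k=2: a=2, p=452, q=25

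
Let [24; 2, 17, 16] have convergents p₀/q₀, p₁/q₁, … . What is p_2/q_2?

Using pₖ = aₖpₖ₋₁ + pₖ₋₂, qₖ = aₖqₖ₋₁ + qₖ₋₂ (with p₋₁=1, p₋₂=0, q₋₁=0, q₋₂=1):
  k=0: a=24, p=24, q=1
  k=1: a=2, p=49, q=2
  k=2: a=17, p=857, q=35

857/35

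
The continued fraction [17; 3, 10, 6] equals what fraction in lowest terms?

Using pₖ = aₖpₖ₋₁ + pₖ₋₂ and qₖ = aₖqₖ₋₁ + qₖ₋₂:
  k=0: a=17, p=17, q=1
  k=1: a=3, p=52, q=3
  k=2: a=10, p=537, q=31
  k=3: a=6, p=3274, q=189

3274/189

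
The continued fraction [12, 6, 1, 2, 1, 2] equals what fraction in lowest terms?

899/74

Using pₖ = aₖpₖ₋₁ + pₖ₋₂ and qₖ = aₖqₖ₋₁ + qₖ₋₂:
  k=0: a=12, p=12, q=1
  k=1: a=6, p=73, q=6
  k=2: a=1, p=85, q=7
  k=3: a=2, p=243, q=20
  k=4: a=1, p=328, q=27
  k=5: a=2, p=899, q=74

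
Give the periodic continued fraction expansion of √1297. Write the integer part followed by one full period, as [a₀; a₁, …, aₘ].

a₀ = ⌊√1297⌋ = 36.
With m₀=0, d₀=1 and mₖ₊₁ = dₖaₖ − mₖ, dₖ₊₁ = (n − mₖ₊₁²)/dₖ, aₖ₊₁ = ⌊(a₀+mₖ₊₁)/dₖ₊₁⌋:
  k=1: m=36, d=1, a=72
d=1 and a=2a₀=72 at k=1, so the next step gives (m, d) = (36, 1) again — its k=1 value — and the period has length 1.

[36; 72]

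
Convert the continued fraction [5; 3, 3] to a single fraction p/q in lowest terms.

53/10

Using pₖ = aₖpₖ₋₁ + pₖ₋₂ and qₖ = aₖqₖ₋₁ + qₖ₋₂:
  k=0: a=5, p=5, q=1
  k=1: a=3, p=16, q=3
  k=2: a=3, p=53, q=10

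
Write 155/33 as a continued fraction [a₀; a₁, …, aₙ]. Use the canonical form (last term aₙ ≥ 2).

[4; 1, 2, 3, 3]

155 = 4×33 + 23
33 = 1×23 + 10
23 = 2×10 + 3
10 = 3×3 + 1
3 = 3×1 + 0  (stop)
So 155/33 = [4; 1, 2, 3, 3].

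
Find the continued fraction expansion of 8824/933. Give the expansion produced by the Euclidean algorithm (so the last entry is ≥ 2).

8824 = 9*933 + 427
933 = 2*427 + 79
427 = 5*79 + 32
79 = 2*32 + 15
32 = 2*15 + 2
15 = 7*2 + 1
2 = 2*1 + 0  (stop)
So 8824/933 = [9; 2, 5, 2, 2, 7, 2].

[9; 2, 5, 2, 2, 7, 2]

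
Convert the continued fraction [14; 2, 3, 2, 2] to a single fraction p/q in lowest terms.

563/39

Fold from the inside: start with 2/1.
  2 + 1/2 = 5/2
  3 + 2/5 = 17/5
  2 + 5/17 = 39/17
  14 + 17/39 = 563/39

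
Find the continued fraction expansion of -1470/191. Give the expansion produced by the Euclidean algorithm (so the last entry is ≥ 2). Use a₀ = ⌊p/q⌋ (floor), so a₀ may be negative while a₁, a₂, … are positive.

-1470 = -8*191 + 58
191 = 3*58 + 17
58 = 3*17 + 7
17 = 2*7 + 3
7 = 2*3 + 1
3 = 3*1 + 0  (stop)
So -1470/191 = [-8; 3, 3, 2, 2, 3].

[-8; 3, 3, 2, 2, 3]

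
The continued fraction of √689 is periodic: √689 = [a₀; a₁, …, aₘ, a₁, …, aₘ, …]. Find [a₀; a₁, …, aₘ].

[26; 4, 52]

a₀ = ⌊√689⌋ = 26.
With m₀=0, d₀=1 and mₖ₊₁ = dₖaₖ − mₖ, dₖ₊₁ = (n − mₖ₊₁²)/dₖ, aₖ₊₁ = ⌊(a₀+mₖ₊₁)/dₖ₊₁⌋:
  k=1: m=26, d=13, a=4
  k=2: m=26, d=1, a=52
d=1 and a=2a₀=52 at k=2, so the next step gives (m, d) = (26, 13) again — its k=1 value — and the period has length 2.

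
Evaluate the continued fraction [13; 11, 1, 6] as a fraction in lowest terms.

Using pₖ = aₖpₖ₋₁ + pₖ₋₂ and qₖ = aₖqₖ₋₁ + qₖ₋₂:
  k=0: a=13, p=13, q=1
  k=1: a=11, p=144, q=11
  k=2: a=1, p=157, q=12
  k=3: a=6, p=1086, q=83

1086/83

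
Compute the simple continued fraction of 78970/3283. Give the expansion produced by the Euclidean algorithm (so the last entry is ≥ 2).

78970 = 24*3283 + 178
3283 = 18*178 + 79
178 = 2*79 + 20
79 = 3*20 + 19
20 = 1*19 + 1
19 = 19*1 + 0  (stop)
So 78970/3283 = [24; 18, 2, 3, 1, 19].

[24; 18, 2, 3, 1, 19]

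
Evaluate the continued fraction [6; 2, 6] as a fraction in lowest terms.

Using pₖ = aₖpₖ₋₁ + pₖ₋₂ and qₖ = aₖqₖ₋₁ + qₖ₋₂:
  k=0: a=6, p=6, q=1
  k=1: a=2, p=13, q=2
  k=2: a=6, p=84, q=13

84/13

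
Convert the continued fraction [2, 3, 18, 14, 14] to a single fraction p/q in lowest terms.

25314/10877

Fold from the inside: start with 14/1.
  14 + 1/14 = 197/14
  18 + 14/197 = 3560/197
  3 + 197/3560 = 10877/3560
  2 + 3560/10877 = 25314/10877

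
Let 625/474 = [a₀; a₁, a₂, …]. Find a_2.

625 = 1·474 + 151   →  a_0 = 1
474 = 3·151 + 21   →  a_1 = 3
151 = 7·21 + 4   →  a_2 = 7

7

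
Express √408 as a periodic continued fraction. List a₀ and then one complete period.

a₀ = ⌊√408⌋ = 20.
With m₀=0, d₀=1 and mₖ₊₁ = dₖaₖ − mₖ, dₖ₊₁ = (n − mₖ₊₁²)/dₖ, aₖ₊₁ = ⌊(a₀+mₖ₊₁)/dₖ₊₁⌋:
  k=1: m=20, d=8, a=5
  k=2: m=20, d=1, a=40
d=1 and a=2a₀=40 at k=2, so the next step gives (m, d) = (20, 8) again — its k=1 value — and the period has length 2.

[20; 5, 40]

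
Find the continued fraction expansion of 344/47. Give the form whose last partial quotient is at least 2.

[7; 3, 7, 2]

344 = 7×47 + 15
47 = 3×15 + 2
15 = 7×2 + 1
2 = 2×1 + 0  (stop)
So 344/47 = [7; 3, 7, 2].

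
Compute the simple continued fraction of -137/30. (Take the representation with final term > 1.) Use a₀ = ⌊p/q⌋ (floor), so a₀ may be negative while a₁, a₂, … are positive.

-137 = -5×30 + 13
30 = 2×13 + 4
13 = 3×4 + 1
4 = 4×1 + 0  (stop)
So -137/30 = [-5; 2, 3, 4].

[-5; 2, 3, 4]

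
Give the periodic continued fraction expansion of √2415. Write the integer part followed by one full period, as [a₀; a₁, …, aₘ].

a₀ = ⌊√2415⌋ = 49.
With m₀=0, d₀=1 and mₖ₊₁ = dₖaₖ − mₖ, dₖ₊₁ = (n − mₖ₊₁²)/dₖ, aₖ₊₁ = ⌊(a₀+mₖ₊₁)/dₖ₊₁⌋:
  k=1: m=49, d=14, a=7
  k=2: m=49, d=1, a=98
d=1 and a=2a₀=98 at k=2, so the next step gives (m, d) = (49, 14) again — its k=1 value — and the period has length 2.

[49; 7, 98]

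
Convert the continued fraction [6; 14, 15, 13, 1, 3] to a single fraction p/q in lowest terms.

70795/11661

Fold from the inside: start with 3/1.
  1 + 1/3 = 4/3
  13 + 3/4 = 55/4
  15 + 4/55 = 829/55
  14 + 55/829 = 11661/829
  6 + 829/11661 = 70795/11661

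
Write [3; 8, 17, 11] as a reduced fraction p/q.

4733/1515

Fold from the inside: start with 11/1.
  17 + 1/11 = 188/11
  8 + 11/188 = 1515/188
  3 + 188/1515 = 4733/1515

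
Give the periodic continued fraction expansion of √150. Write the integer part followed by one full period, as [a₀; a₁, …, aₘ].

a₀ = ⌊√150⌋ = 12.
With m₀=0, d₀=1 and mₖ₊₁ = dₖaₖ − mₖ, dₖ₊₁ = (n − mₖ₊₁²)/dₖ, aₖ₊₁ = ⌊(a₀+mₖ₊₁)/dₖ₊₁⌋:
  k=1: m=12, d=6, a=4
  k=2: m=12, d=1, a=24
d=1 and a=2a₀=24 at k=2, so the next step gives (m, d) = (12, 6) again — its k=1 value — and the period has length 2.

[12; 4, 24]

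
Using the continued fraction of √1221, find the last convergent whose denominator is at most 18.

594/17

√1221 = [34; 1, 16, 2, 16, 1, 68, …] (period length 6).
Convergents:
  p_0/q_0 = 34/1
  p_1/q_1 = 35/1
  p_2/q_2 = 594/17
  p_3/q_3 = 1223/35
q_2 = 17 ≤ 18 < 35 = q_3, so the answer is 594/17.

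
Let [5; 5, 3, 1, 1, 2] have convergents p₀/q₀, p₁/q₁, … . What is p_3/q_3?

109/21

Using pₖ = aₖpₖ₋₁ + pₖ₋₂, qₖ = aₖqₖ₋₁ + qₖ₋₂ (with p₋₁=1, p₋₂=0, q₋₁=0, q₋₂=1):
  k=0: a=5, p=5, q=1
  k=1: a=5, p=26, q=5
  k=2: a=3, p=83, q=16
  k=3: a=1, p=109, q=21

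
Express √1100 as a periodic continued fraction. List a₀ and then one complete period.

[33; 6, 66]

a₀ = ⌊√1100⌋ = 33.
With m₀=0, d₀=1 and mₖ₊₁ = dₖaₖ − mₖ, dₖ₊₁ = (n − mₖ₊₁²)/dₖ, aₖ₊₁ = ⌊(a₀+mₖ₊₁)/dₖ₊₁⌋:
  k=1: m=33, d=11, a=6
  k=2: m=33, d=1, a=66
d=1 and a=2a₀=66 at k=2, so the next step gives (m, d) = (33, 11) again — its k=1 value — and the period has length 2.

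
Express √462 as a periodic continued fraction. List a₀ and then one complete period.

a₀ = ⌊√462⌋ = 21.

[21; 2, 42]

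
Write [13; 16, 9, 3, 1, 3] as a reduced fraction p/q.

Fold from the inside: start with 3/1.
  1 + 1/3 = 4/3
  3 + 3/4 = 15/4
  9 + 4/15 = 139/15
  16 + 15/139 = 2239/139
  13 + 139/2239 = 29246/2239

29246/2239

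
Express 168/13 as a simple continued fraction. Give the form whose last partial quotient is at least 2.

168 = 12*13 + 12
13 = 1*12 + 1
12 = 12*1 + 0  (stop)
So 168/13 = [12; 1, 12].

[12; 1, 12]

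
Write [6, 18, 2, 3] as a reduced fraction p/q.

Fold from the inside: start with 3/1.
  2 + 1/3 = 7/3
  18 + 3/7 = 129/7
  6 + 7/129 = 781/129

781/129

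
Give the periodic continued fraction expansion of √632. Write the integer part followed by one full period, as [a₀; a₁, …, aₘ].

[25; 7, 6, 7, 50]

a₀ = ⌊√632⌋ = 25.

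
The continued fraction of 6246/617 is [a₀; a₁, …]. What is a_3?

6246 = 10·617 + 76   →  a_0 = 10
617 = 8·76 + 9   →  a_1 = 8
76 = 8·9 + 4   →  a_2 = 8
9 = 2·4 + 1   →  a_3 = 2

2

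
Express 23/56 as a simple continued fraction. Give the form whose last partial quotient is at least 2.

[0; 2, 2, 3, 3]

23 = 0·56 + 23
56 = 2·23 + 10
23 = 2·10 + 3
10 = 3·3 + 1
3 = 3·1 + 0  (stop)
So 23/56 = [0; 2, 2, 3, 3].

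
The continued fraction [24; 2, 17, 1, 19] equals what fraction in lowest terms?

18071/738

Using pₖ = aₖpₖ₋₁ + pₖ₋₂ and qₖ = aₖqₖ₋₁ + qₖ₋₂:
  k=0: a=24, p=24, q=1
  k=1: a=2, p=49, q=2
  k=2: a=17, p=857, q=35
  k=3: a=1, p=906, q=37
  k=4: a=19, p=18071, q=738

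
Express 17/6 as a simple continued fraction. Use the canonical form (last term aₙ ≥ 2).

17 = 2·6 + 5
6 = 1·5 + 1
5 = 5·1 + 0  (stop)
So 17/6 = [2; 1, 5].

[2; 1, 5]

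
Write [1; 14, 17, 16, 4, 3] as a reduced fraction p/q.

Using pₖ = aₖpₖ₋₁ + pₖ₋₂ and qₖ = aₖqₖ₋₁ + qₖ₋₂:
  k=0: a=1, p=1, q=1
  k=1: a=14, p=15, q=14
  k=2: a=17, p=256, q=239
  k=3: a=16, p=4111, q=3838
  k=4: a=4, p=16700, q=15591
  k=5: a=3, p=54211, q=50611

54211/50611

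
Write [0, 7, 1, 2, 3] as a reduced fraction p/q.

10/77

Using pₖ = aₖpₖ₋₁ + pₖ₋₂ and qₖ = aₖqₖ₋₁ + qₖ₋₂:
  k=0: a=0, p=0, q=1
  k=1: a=7, p=1, q=7
  k=2: a=1, p=1, q=8
  k=3: a=2, p=3, q=23
  k=4: a=3, p=10, q=77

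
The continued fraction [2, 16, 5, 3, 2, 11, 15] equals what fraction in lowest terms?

213020/103319

Using pₖ = aₖpₖ₋₁ + pₖ₋₂ and qₖ = aₖqₖ₋₁ + qₖ₋₂:
  k=0: a=2, p=2, q=1
  k=1: a=16, p=33, q=16
  k=2: a=5, p=167, q=81
  k=3: a=3, p=534, q=259
  k=4: a=2, p=1235, q=599
  k=5: a=11, p=14119, q=6848
  k=6: a=15, p=213020, q=103319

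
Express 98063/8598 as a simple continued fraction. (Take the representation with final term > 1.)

98063 = 11×8598 + 3485
8598 = 2×3485 + 1628
3485 = 2×1628 + 229
1628 = 7×229 + 25
229 = 9×25 + 4
25 = 6×4 + 1
4 = 4×1 + 0  (stop)
So 98063/8598 = [11; 2, 2, 7, 9, 6, 4].

[11; 2, 2, 7, 9, 6, 4]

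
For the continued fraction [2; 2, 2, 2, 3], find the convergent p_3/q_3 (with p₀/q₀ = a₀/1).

Using pₖ = aₖpₖ₋₁ + pₖ₋₂, qₖ = aₖqₖ₋₁ + qₖ₋₂ (with p₋₁=1, p₋₂=0, q₋₁=0, q₋₂=1):
  k=0: a=2, p=2, q=1
  k=1: a=2, p=5, q=2
  k=2: a=2, p=12, q=5
  k=3: a=2, p=29, q=12

29/12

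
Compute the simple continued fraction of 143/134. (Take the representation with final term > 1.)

143 = 1·134 + 9
134 = 14·9 + 8
9 = 1·8 + 1
8 = 8·1 + 0  (stop)
So 143/134 = [1; 14, 1, 8].

[1; 14, 1, 8]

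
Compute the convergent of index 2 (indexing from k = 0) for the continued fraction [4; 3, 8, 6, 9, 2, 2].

108/25

Using pₖ = aₖpₖ₋₁ + pₖ₋₂, qₖ = aₖqₖ₋₁ + qₖ₋₂ (with p₋₁=1, p₋₂=0, q₋₁=0, q₋₂=1):
  k=0: a=4, p=4, q=1
  k=1: a=3, p=13, q=3
  k=2: a=8, p=108, q=25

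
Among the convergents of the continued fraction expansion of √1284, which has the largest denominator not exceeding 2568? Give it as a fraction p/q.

77005/2149

√1284 = [35; 1, 4, 1, 70, …] (period length 4).
Convergents:
  p_0/q_0 = 35/1
  p_1/q_1 = 36/1
  p_2/q_2 = 179/5
  p_3/q_3 = 215/6
  p_4/q_4 = 15229/425
  p_5/q_5 = 15444/431
  p_6/q_6 = 77005/2149
  p_7/q_7 = 92449/2580
q_6 = 2149 ≤ 2568 < 2580 = q_7, so the answer is 77005/2149.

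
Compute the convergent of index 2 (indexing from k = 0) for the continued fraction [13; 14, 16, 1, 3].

2941/225

Using pₖ = aₖpₖ₋₁ + pₖ₋₂, qₖ = aₖqₖ₋₁ + qₖ₋₂ (with p₋₁=1, p₋₂=0, q₋₁=0, q₋₂=1):
  k=0: a=13, p=13, q=1
  k=1: a=14, p=183, q=14
  k=2: a=16, p=2941, q=225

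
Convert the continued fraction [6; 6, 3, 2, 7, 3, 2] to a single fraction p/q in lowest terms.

Fold from the inside: start with 2/1.
  3 + 1/2 = 7/2
  7 + 2/7 = 51/7
  2 + 7/51 = 109/51
  3 + 51/109 = 378/109
  6 + 109/378 = 2377/378
  6 + 378/2377 = 14640/2377

14640/2377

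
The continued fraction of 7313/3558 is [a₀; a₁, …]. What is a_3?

7313 = 2·3558 + 197   →  a_0 = 2
3558 = 18·197 + 12   →  a_1 = 18
197 = 16·12 + 5   →  a_2 = 16
12 = 2·5 + 2   →  a_3 = 2

2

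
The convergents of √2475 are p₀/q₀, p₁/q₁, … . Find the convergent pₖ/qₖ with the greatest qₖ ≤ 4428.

√2475 = [49; 1, 2, 1, 98, …] (period length 4).
Convergents:
  p_0/q_0 = 49/1
  p_1/q_1 = 50/1
  p_2/q_2 = 149/3
  p_3/q_3 = 199/4
  p_4/q_4 = 19651/395
  p_5/q_5 = 19850/399
  p_6/q_6 = 59351/1193
  p_7/q_7 = 79201/1592
  p_8/q_8 = 7821049/157209
q_7 = 1592 ≤ 4428 < 157209 = q_8, so the answer is 79201/1592.

79201/1592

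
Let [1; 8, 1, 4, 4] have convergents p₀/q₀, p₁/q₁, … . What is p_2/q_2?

Using pₖ = aₖpₖ₋₁ + pₖ₋₂, qₖ = aₖqₖ₋₁ + qₖ₋₂ (with p₋₁=1, p₋₂=0, q₋₁=0, q₋₂=1):
  k=0: a=1, p=1, q=1
  k=1: a=8, p=9, q=8
  k=2: a=1, p=10, q=9

10/9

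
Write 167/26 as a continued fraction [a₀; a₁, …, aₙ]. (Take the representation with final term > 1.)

167 = 6*26 + 11
26 = 2*11 + 4
11 = 2*4 + 3
4 = 1*3 + 1
3 = 3*1 + 0  (stop)
So 167/26 = [6; 2, 2, 1, 3].

[6; 2, 2, 1, 3]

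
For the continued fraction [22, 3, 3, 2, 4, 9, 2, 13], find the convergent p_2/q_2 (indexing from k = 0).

Using pₖ = aₖpₖ₋₁ + pₖ₋₂, qₖ = aₖqₖ₋₁ + qₖ₋₂ (with p₋₁=1, p₋₂=0, q₋₁=0, q₋₂=1):
  k=0: a=22, p=22, q=1
  k=1: a=3, p=67, q=3
  k=2: a=3, p=223, q=10

223/10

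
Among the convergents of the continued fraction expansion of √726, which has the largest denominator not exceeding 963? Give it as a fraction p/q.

√726 = [26; 1, 16, 1, 52, …] (period length 4).
Convergents:
  p_0/q_0 = 26/1
  p_1/q_1 = 27/1
  p_2/q_2 = 458/17
  p_3/q_3 = 485/18
  p_4/q_4 = 25678/953
  p_5/q_5 = 26163/971
q_4 = 953 ≤ 963 < 971 = q_5, so the answer is 25678/953.

25678/953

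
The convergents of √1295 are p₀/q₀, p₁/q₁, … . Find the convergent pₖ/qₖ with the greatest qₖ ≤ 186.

√1295 = [35; 1, 70, …] (period length 2).
Convergents:
  p_0/q_0 = 35/1
  p_1/q_1 = 36/1
  p_2/q_2 = 2555/71
  p_3/q_3 = 2591/72
  p_4/q_4 = 183925/5111
q_3 = 72 ≤ 186 < 5111 = q_4, so the answer is 2591/72.

2591/72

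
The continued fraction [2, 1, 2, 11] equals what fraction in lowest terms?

Using pₖ = aₖpₖ₋₁ + pₖ₋₂ and qₖ = aₖqₖ₋₁ + qₖ₋₂:
  k=0: a=2, p=2, q=1
  k=1: a=1, p=3, q=1
  k=2: a=2, p=8, q=3
  k=3: a=11, p=91, q=34

91/34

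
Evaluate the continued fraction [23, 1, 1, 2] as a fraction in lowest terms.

Fold from the inside: start with 2/1.
  1 + 1/2 = 3/2
  1 + 2/3 = 5/3
  23 + 3/5 = 118/5

118/5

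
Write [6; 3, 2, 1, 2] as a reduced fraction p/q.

Fold from the inside: start with 2/1.
  1 + 1/2 = 3/2
  2 + 2/3 = 8/3
  3 + 3/8 = 27/8
  6 + 8/27 = 170/27

170/27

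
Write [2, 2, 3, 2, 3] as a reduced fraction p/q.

134/55

Using pₖ = aₖpₖ₋₁ + pₖ₋₂ and qₖ = aₖqₖ₋₁ + qₖ₋₂:
  k=0: a=2, p=2, q=1
  k=1: a=2, p=5, q=2
  k=2: a=3, p=17, q=7
  k=3: a=2, p=39, q=16
  k=4: a=3, p=134, q=55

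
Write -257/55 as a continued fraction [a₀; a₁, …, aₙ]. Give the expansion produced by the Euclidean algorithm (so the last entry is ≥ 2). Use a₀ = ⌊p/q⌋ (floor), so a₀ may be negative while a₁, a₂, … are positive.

-257 = -5·55 + 18
55 = 3·18 + 1
18 = 18·1 + 0  (stop)
So -257/55 = [-5; 3, 18].

[-5; 3, 18]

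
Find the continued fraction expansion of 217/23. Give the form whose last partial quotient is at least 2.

[9; 2, 3, 3]

217 = 9×23 + 10
23 = 2×10 + 3
10 = 3×3 + 1
3 = 3×1 + 0  (stop)
So 217/23 = [9; 2, 3, 3].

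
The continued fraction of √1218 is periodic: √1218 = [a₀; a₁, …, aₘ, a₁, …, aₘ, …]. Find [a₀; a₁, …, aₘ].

[34; 1, 8, 1, 68]

a₀ = ⌊√1218⌋ = 34.
With m₀=0, d₀=1 and mₖ₊₁ = dₖaₖ − mₖ, dₖ₊₁ = (n − mₖ₊₁²)/dₖ, aₖ₊₁ = ⌊(a₀+mₖ₊₁)/dₖ₊₁⌋:
  k=1: m=34, d=62, a=1
  k=2: m=28, d=7, a=8
  k=3: m=28, d=62, a=1
  k=4: m=34, d=1, a=68
d=1 and a=2a₀=68 at k=4, so the next step gives (m, d) = (34, 62) again — its k=1 value — and the period has length 4.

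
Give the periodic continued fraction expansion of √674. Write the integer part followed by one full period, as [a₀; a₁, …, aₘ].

[25; 1, 24, 1, 50]

a₀ = ⌊√674⌋ = 25.
With m₀=0, d₀=1 and mₖ₊₁ = dₖaₖ − mₖ, dₖ₊₁ = (n − mₖ₊₁²)/dₖ, aₖ₊₁ = ⌊(a₀+mₖ₊₁)/dₖ₊₁⌋:
  k=1: m=25, d=49, a=1
  k=2: m=24, d=2, a=24
  k=3: m=24, d=49, a=1
  k=4: m=25, d=1, a=50
d=1 and a=2a₀=50 at k=4, so the next step gives (m, d) = (25, 49) again — its k=1 value — and the period has length 4.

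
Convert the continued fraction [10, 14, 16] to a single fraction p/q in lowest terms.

2266/225

Using pₖ = aₖpₖ₋₁ + pₖ₋₂ and qₖ = aₖqₖ₋₁ + qₖ₋₂:
  k=0: a=10, p=10, q=1
  k=1: a=14, p=141, q=14
  k=2: a=16, p=2266, q=225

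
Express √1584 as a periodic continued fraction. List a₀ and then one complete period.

[39; 1, 3, 1, 78]

a₀ = ⌊√1584⌋ = 39.
With m₀=0, d₀=1 and mₖ₊₁ = dₖaₖ − mₖ, dₖ₊₁ = (n − mₖ₊₁²)/dₖ, aₖ₊₁ = ⌊(a₀+mₖ₊₁)/dₖ₊₁⌋:
  k=1: m=39, d=63, a=1
  k=2: m=24, d=16, a=3
  k=3: m=24, d=63, a=1
  k=4: m=39, d=1, a=78
d=1 and a=2a₀=78 at k=4, so the next step gives (m, d) = (39, 63) again — its k=1 value — and the period has length 4.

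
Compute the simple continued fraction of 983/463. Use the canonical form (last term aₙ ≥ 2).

983 = 2*463 + 57
463 = 8*57 + 7
57 = 8*7 + 1
7 = 7*1 + 0  (stop)
So 983/463 = [2; 8, 8, 7].

[2; 8, 8, 7]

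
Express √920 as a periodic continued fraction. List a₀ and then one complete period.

[30; 3, 60]

a₀ = ⌊√920⌋ = 30.
With m₀=0, d₀=1 and mₖ₊₁ = dₖaₖ − mₖ, dₖ₊₁ = (n − mₖ₊₁²)/dₖ, aₖ₊₁ = ⌊(a₀+mₖ₊₁)/dₖ₊₁⌋:
  k=1: m=30, d=20, a=3
  k=2: m=30, d=1, a=60
d=1 and a=2a₀=60 at k=2, so the next step gives (m, d) = (30, 20) again — its k=1 value — and the period has length 2.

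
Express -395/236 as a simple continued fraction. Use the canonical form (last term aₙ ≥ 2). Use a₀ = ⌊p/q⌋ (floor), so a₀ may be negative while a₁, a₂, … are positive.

-395 = -2*236 + 77
236 = 3*77 + 5
77 = 15*5 + 2
5 = 2*2 + 1
2 = 2*1 + 0  (stop)
So -395/236 = [-2; 3, 15, 2, 2].

[-2; 3, 15, 2, 2]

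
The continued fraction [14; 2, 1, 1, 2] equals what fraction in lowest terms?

Fold from the inside: start with 2/1.
  1 + 1/2 = 3/2
  1 + 2/3 = 5/3
  2 + 3/5 = 13/5
  14 + 5/13 = 187/13

187/13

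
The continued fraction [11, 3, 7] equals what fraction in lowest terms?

Fold from the inside: start with 7/1.
  3 + 1/7 = 22/7
  11 + 7/22 = 249/22

249/22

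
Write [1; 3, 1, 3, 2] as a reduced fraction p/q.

43/34

Fold from the inside: start with 2/1.
  3 + 1/2 = 7/2
  1 + 2/7 = 9/7
  3 + 7/9 = 34/9
  1 + 9/34 = 43/34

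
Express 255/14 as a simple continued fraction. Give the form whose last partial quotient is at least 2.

[18; 4, 1, 2]

255 = 18×14 + 3
14 = 4×3 + 2
3 = 1×2 + 1
2 = 2×1 + 0  (stop)
So 255/14 = [18; 4, 1, 2].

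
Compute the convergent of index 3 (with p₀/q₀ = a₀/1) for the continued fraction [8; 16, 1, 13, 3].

Using pₖ = aₖpₖ₋₁ + pₖ₋₂, qₖ = aₖqₖ₋₁ + qₖ₋₂ (with p₋₁=1, p₋₂=0, q₋₁=0, q₋₂=1):
  k=0: a=8, p=8, q=1
  k=1: a=16, p=129, q=16
  k=2: a=1, p=137, q=17
  k=3: a=13, p=1910, q=237

1910/237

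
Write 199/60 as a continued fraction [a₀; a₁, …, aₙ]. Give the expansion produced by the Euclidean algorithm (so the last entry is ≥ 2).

199 = 3·60 + 19
60 = 3·19 + 3
19 = 6·3 + 1
3 = 3·1 + 0  (stop)
So 199/60 = [3; 3, 6, 3].

[3; 3, 6, 3]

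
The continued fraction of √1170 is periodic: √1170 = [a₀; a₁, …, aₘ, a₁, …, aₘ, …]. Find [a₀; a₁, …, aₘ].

[34; 4, 1, 6, 1, 4, 68]

a₀ = ⌊√1170⌋ = 34.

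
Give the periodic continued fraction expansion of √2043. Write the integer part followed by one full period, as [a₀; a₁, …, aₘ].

[45; 5, 90]

a₀ = ⌊√2043⌋ = 45.
With m₀=0, d₀=1 and mₖ₊₁ = dₖaₖ − mₖ, dₖ₊₁ = (n − mₖ₊₁²)/dₖ, aₖ₊₁ = ⌊(a₀+mₖ₊₁)/dₖ₊₁⌋:
  k=1: m=45, d=18, a=5
  k=2: m=45, d=1, a=90
d=1 and a=2a₀=90 at k=2, so the next step gives (m, d) = (45, 18) again — its k=1 value — and the period has length 2.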